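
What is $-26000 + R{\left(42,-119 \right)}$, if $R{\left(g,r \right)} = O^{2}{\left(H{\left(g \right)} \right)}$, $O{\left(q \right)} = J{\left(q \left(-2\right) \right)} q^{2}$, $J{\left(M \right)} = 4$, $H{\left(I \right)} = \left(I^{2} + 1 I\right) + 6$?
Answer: $172485565131376$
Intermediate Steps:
$H{\left(I \right)} = 6 + I + I^{2}$ ($H{\left(I \right)} = \left(I^{2} + I\right) + 6 = \left(I + I^{2}\right) + 6 = 6 + I + I^{2}$)
$O{\left(q \right)} = 4 q^{2}$
$R{\left(g,r \right)} = 16 \left(6 + g + g^{2}\right)^{4}$ ($R{\left(g,r \right)} = \left(4 \left(6 + g + g^{2}\right)^{2}\right)^{2} = 16 \left(6 + g + g^{2}\right)^{4}$)
$-26000 + R{\left(42,-119 \right)} = -26000 + 16 \left(6 + 42 + 42^{2}\right)^{4} = -26000 + 16 \left(6 + 42 + 1764\right)^{4} = -26000 + 16 \cdot 1812^{4} = -26000 + 16 \cdot 10780347822336 = -26000 + 172485565157376 = 172485565131376$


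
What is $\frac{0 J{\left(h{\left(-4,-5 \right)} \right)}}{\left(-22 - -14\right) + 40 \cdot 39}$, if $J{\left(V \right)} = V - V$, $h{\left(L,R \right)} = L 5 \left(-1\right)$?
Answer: $0$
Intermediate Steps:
$h{\left(L,R \right)} = - 5 L$ ($h{\left(L,R \right)} = 5 L \left(-1\right) = - 5 L$)
$J{\left(V \right)} = 0$
$\frac{0 J{\left(h{\left(-4,-5 \right)} \right)}}{\left(-22 - -14\right) + 40 \cdot 39} = \frac{0 \cdot 0}{\left(-22 - -14\right) + 40 \cdot 39} = \frac{0}{\left(-22 + 14\right) + 1560} = \frac{0}{-8 + 1560} = \frac{0}{1552} = 0 \cdot \frac{1}{1552} = 0$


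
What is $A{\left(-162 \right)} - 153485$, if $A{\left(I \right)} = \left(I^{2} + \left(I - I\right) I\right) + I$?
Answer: $-127403$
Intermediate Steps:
$A{\left(I \right)} = I + I^{2}$ ($A{\left(I \right)} = \left(I^{2} + 0 I\right) + I = \left(I^{2} + 0\right) + I = I^{2} + I = I + I^{2}$)
$A{\left(-162 \right)} - 153485 = - 162 \left(1 - 162\right) - 153485 = \left(-162\right) \left(-161\right) - 153485 = 26082 - 153485 = -127403$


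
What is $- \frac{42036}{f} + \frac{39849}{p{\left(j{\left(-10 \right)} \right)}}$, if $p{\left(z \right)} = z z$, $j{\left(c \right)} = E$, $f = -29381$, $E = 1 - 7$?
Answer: $\frac{390772255}{352572} \approx 1108.3$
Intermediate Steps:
$E = -6$
$j{\left(c \right)} = -6$
$p{\left(z \right)} = z^{2}$
$- \frac{42036}{f} + \frac{39849}{p{\left(j{\left(-10 \right)} \right)}} = - \frac{42036}{-29381} + \frac{39849}{\left(-6\right)^{2}} = \left(-42036\right) \left(- \frac{1}{29381}\right) + \frac{39849}{36} = \frac{42036}{29381} + 39849 \cdot \frac{1}{36} = \frac{42036}{29381} + \frac{13283}{12} = \frac{390772255}{352572}$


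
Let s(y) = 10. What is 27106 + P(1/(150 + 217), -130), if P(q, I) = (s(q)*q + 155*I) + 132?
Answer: 2601306/367 ≈ 7088.0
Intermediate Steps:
P(q, I) = 132 + 10*q + 155*I (P(q, I) = (10*q + 155*I) + 132 = 132 + 10*q + 155*I)
27106 + P(1/(150 + 217), -130) = 27106 + (132 + 10/(150 + 217) + 155*(-130)) = 27106 + (132 + 10/367 - 20150) = 27106 - 7346596/367 = 2601306/367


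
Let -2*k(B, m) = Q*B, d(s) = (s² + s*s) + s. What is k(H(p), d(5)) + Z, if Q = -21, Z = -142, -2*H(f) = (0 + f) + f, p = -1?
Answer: -263/2 ≈ -131.50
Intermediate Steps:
H(f) = -f (H(f) = -((0 + f) + f)/2 = -(f + f)/2 = -f)
d(s) = s + 2*s² (d(s) = (s² + s²) + s = 2*s² + s = s + 2*s²)
k(B, m) = 21*B/2 (k(B, m) = -(-21)*B/2 = 21*B/2)
k(H(p), d(5)) + Z = 21*(-1*(-1))/2 - 142 = (21/2)*1 - 142 = 21/2 - 142 = -263/2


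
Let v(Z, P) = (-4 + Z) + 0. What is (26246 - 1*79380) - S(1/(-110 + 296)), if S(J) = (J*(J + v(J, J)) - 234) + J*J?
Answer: -610042553/11532 ≈ -52900.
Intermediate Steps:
v(Z, P) = -4 + Z
S(J) = -234 + J**2 + J*(-4 + 2*J) (S(J) = (J*(J + (-4 + J)) - 234) + J*J = (J*(-4 + 2*J) - 234) + J**2 = (-234 + J*(-4 + 2*J)) + J**2 = -234 + J**2 + J*(-4 + 2*J))
(26246 - 1*79380) - S(1/(-110 + 296)) = (26246 - 1*79380) - (-234 - 4/(-110 + 296) + 3*(1/(-110 + 296))**2) = (26246 - 79380) - (-234 - 4/186 + 3*(1/186)**2) = -53134 - (-234 - 4*1/186 + 3*(1/186)**2) = -53134 - (-234 - 2/93 + 3*(1/34596)) = -53134 - (-234 - 2/93 + 1/11532) = -53134 - 1*(-2698735/11532) = -53134 + 2698735/11532 = -610042553/11532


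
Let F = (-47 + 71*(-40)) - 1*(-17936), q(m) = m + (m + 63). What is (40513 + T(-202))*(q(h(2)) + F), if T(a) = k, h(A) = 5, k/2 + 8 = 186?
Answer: 618021018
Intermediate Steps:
k = 356 (k = -16 + 2*186 = -16 + 372 = 356)
T(a) = 356
q(m) = 63 + 2*m (q(m) = m + (63 + m) = 63 + 2*m)
F = 15049 (F = (-47 - 2840) + 17936 = -2887 + 17936 = 15049)
(40513 + T(-202))*(q(h(2)) + F) = (40513 + 356)*((63 + 2*5) + 15049) = 40869*((63 + 10) + 15049) = 40869*(73 + 15049) = 40869*15122 = 618021018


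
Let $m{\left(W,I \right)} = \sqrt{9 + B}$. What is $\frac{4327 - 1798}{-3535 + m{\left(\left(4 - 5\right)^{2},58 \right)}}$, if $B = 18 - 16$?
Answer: $- \frac{8940015}{12496214} - \frac{2529 \sqrt{11}}{12496214} \approx -0.71609$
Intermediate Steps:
$B = 2$ ($B = 18 - 16 = 2$)
$m{\left(W,I \right)} = \sqrt{11}$ ($m{\left(W,I \right)} = \sqrt{9 + 2} = \sqrt{11}$)
$\frac{4327 - 1798}{-3535 + m{\left(\left(4 - 5\right)^{2},58 \right)}} = \frac{4327 - 1798}{-3535 + \sqrt{11}} = \frac{2529}{-3535 + \sqrt{11}}$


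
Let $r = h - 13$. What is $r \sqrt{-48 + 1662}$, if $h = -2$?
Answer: $- 15 \sqrt{1614} \approx -602.62$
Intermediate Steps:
$r = -15$ ($r = -2 - 13 = -15$)
$r \sqrt{-48 + 1662} = - 15 \sqrt{-48 + 1662} = - 15 \sqrt{1614}$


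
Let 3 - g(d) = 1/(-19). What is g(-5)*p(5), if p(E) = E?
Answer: 290/19 ≈ 15.263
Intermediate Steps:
g(d) = 58/19 (g(d) = 3 - 1/(-19) = 3 - 1*(-1/19) = 3 + 1/19 = 58/19)
g(-5)*p(5) = (58/19)*5 = 290/19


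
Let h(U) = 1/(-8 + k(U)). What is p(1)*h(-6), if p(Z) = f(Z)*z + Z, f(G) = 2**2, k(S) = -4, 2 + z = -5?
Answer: 9/4 ≈ 2.2500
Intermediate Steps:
z = -7 (z = -2 - 5 = -7)
h(U) = -1/12 (h(U) = 1/(-8 - 4) = 1/(-12) = -1/12)
f(G) = 4
p(Z) = -28 + Z (p(Z) = 4*(-7) + Z = -28 + Z)
p(1)*h(-6) = (-28 + 1)*(-1/12) = -27*(-1/12) = 9/4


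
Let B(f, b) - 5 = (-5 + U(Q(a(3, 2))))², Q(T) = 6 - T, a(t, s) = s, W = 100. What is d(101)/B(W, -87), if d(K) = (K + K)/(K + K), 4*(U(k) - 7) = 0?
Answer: ⅑ ≈ 0.11111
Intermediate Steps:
U(k) = 7 (U(k) = 7 + (¼)*0 = 7 + 0 = 7)
d(K) = 1 (d(K) = (2*K)/((2*K)) = (2*K)*(1/(2*K)) = 1)
B(f, b) = 9 (B(f, b) = 5 + (-5 + 7)² = 5 + 2² = 5 + 4 = 9)
d(101)/B(W, -87) = 1/9 = 1*(⅑) = ⅑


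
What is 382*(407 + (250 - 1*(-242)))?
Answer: 343418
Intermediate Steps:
382*(407 + (250 - 1*(-242))) = 382*(407 + (250 + 242)) = 382*(407 + 492) = 382*899 = 343418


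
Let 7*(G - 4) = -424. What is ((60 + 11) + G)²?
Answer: 10201/49 ≈ 208.18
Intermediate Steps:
G = -396/7 (G = 4 + (⅐)*(-424) = 4 - 424/7 = -396/7 ≈ -56.571)
((60 + 11) + G)² = ((60 + 11) - 396/7)² = (71 - 396/7)² = (101/7)² = 10201/49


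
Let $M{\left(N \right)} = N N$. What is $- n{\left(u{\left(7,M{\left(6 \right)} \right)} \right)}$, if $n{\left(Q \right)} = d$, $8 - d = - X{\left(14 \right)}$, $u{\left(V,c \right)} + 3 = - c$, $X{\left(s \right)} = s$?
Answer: $-22$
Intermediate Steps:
$M{\left(N \right)} = N^{2}$
$u{\left(V,c \right)} = -3 - c$
$d = 22$ ($d = 8 - \left(-1\right) 14 = 8 - -14 = 8 + 14 = 22$)
$n{\left(Q \right)} = 22$
$- n{\left(u{\left(7,M{\left(6 \right)} \right)} \right)} = \left(-1\right) 22 = -22$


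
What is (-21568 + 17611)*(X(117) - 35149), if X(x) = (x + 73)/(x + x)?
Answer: 5424173822/39 ≈ 1.3908e+8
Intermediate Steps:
X(x) = (73 + x)/(2*x) (X(x) = (73 + x)/((2*x)) = (73 + x)*(1/(2*x)) = (73 + x)/(2*x))
(-21568 + 17611)*(X(117) - 35149) = (-21568 + 17611)*((1/2)*(73 + 117)/117 - 35149) = -3957*((1/2)*(1/117)*190 - 35149) = -3957*(95/117 - 35149) = -3957*(-4112338/117) = 5424173822/39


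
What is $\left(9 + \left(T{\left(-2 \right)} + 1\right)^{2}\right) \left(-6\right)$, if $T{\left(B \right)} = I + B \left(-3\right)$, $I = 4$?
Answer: $-780$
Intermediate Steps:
$T{\left(B \right)} = 4 - 3 B$ ($T{\left(B \right)} = 4 + B \left(-3\right) = 4 - 3 B$)
$\left(9 + \left(T{\left(-2 \right)} + 1\right)^{2}\right) \left(-6\right) = \left(9 + \left(\left(4 - -6\right) + 1\right)^{2}\right) \left(-6\right) = \left(9 + \left(\left(4 + 6\right) + 1\right)^{2}\right) \left(-6\right) = \left(9 + \left(10 + 1\right)^{2}\right) \left(-6\right) = \left(9 + 11^{2}\right) \left(-6\right) = \left(9 + 121\right) \left(-6\right) = 130 \left(-6\right) = -780$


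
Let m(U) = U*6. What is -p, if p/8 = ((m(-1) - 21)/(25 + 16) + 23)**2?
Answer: -6712448/1681 ≈ -3993.1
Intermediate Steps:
m(U) = 6*U
p = 6712448/1681 (p = 8*((6*(-1) - 21)/(25 + 16) + 23)**2 = 8*((-6 - 21)/41 + 23)**2 = 8*(-27*1/41 + 23)**2 = 8*(-27/41 + 23)**2 = 8*(916/41)**2 = 8*(839056/1681) = 6712448/1681 ≈ 3993.1)
-p = -1*6712448/1681 = -6712448/1681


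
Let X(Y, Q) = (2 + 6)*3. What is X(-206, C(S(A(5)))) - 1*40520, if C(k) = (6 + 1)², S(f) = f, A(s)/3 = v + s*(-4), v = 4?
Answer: -40496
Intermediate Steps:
A(s) = 12 - 12*s (A(s) = 3*(4 + s*(-4)) = 3*(4 - 4*s) = 12 - 12*s)
C(k) = 49 (C(k) = 7² = 49)
X(Y, Q) = 24 (X(Y, Q) = 8*3 = 24)
X(-206, C(S(A(5)))) - 1*40520 = 24 - 1*40520 = 24 - 40520 = -40496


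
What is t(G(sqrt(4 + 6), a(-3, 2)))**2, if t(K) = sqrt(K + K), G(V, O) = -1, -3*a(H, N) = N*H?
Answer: -2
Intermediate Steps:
a(H, N) = -H*N/3 (a(H, N) = -N*H/3 = -H*N/3)
t(K) = sqrt(2)*sqrt(K) (t(K) = sqrt(2*K) = sqrt(2)*sqrt(K))
t(G(sqrt(4 + 6), a(-3, 2)))**2 = (sqrt(2)*sqrt(-1))**2 = (sqrt(2)*I)**2 = (I*sqrt(2))**2 = -2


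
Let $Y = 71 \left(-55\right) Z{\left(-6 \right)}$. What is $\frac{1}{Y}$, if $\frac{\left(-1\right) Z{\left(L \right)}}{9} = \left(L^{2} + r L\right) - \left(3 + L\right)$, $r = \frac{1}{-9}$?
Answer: $\frac{1}{1394085} \approx 7.1732 \cdot 10^{-7}$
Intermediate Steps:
$r = - \frac{1}{9} \approx -0.11111$
$Z{\left(L \right)} = 27 - 9 L^{2} + 10 L$ ($Z{\left(L \right)} = - 9 \left(\left(L^{2} - \frac{L}{9}\right) - \left(3 + L\right)\right) = - 9 \left(-3 + L^{2} - \frac{10 L}{9}\right) = 27 - 9 L^{2} + 10 L$)
$Y = 1394085$ ($Y = 71 \left(-55\right) \left(27 - 9 \left(-6\right)^{2} + 10 \left(-6\right)\right) = - 3905 \left(27 - 324 - 60\right) = \left(-3905\right) \left(-357\right) = 1394085$)
$\frac{1}{Y} = \frac{1}{1394085}$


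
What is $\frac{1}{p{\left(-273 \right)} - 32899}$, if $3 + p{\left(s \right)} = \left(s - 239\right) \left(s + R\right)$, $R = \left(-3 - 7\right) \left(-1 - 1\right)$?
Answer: $\frac{1}{96634} \approx 1.0348 \cdot 10^{-5}$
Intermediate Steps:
$R = 20$ ($R = - 10 \left(-1 - 1\right) = \left(-10\right) \left(-2\right) = 20$)
$p{\left(s \right)} = -3 + \left(-239 + s\right) \left(20 + s\right)$ ($p{\left(s \right)} = -3 + \left(s - 239\right) \left(s + 20\right) = -3 + \left(-239 + s\right) \left(20 + s\right)$)
$\frac{1}{p{\left(-273 \right)} - 32899} = \frac{1}{\left(-4783 + \left(-273\right)^{2} - -59787\right) - 32899} = \frac{1}{\left(-4783 + 74529 + 59787\right) - 32899} = \frac{1}{129533 - 32899} = \frac{1}{96634}$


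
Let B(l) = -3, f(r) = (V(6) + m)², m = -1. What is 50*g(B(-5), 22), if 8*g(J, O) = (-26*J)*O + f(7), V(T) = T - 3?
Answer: 10750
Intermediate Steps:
V(T) = -3 + T
f(r) = 4 (f(r) = ((-3 + 6) - 1)² = (3 - 1)² = 2² = 4)
g(J, O) = ½ - 13*J*O/4 (g(J, O) = ((-26*J)*O + 4)/8 = (-26*J*O + 4)/8 = (4 - 26*J*O)/8 = ½ - 13*J*O/4)
50*g(B(-5), 22) = 50*(½ - 13/4*(-3)*22) = 50*(½ + 429/2) = 50*215 = 10750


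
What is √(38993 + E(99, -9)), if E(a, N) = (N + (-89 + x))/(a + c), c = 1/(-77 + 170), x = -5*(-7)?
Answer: √826513958870/4604 ≈ 197.46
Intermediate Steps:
x = 35
c = 1/93 ≈ 0.010753
E(a, N) = (-54 + N)/(1/93 + a) (E(a, N) = (N + (-89 + 35))/(a + 1/93) = (N - 54)/(1/93 + a) = (-54 + N)/(1/93 + a))
√(38993 + E(99, -9)) = √(38993 + 93*(-54 - 9)/(1 + 93*99)) = √(38993 + 93*(-63)/(1 + 9207)) = √(38993 + 93*(-63)/9208) = √(38993 + 93*(1/9208)*(-63)) = √(38993 - 5859/9208) = √(359041685/9208) = √826513958870/4604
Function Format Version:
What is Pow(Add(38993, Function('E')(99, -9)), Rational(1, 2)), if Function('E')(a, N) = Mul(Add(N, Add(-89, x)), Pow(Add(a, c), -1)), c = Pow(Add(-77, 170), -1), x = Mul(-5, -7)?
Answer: Mul(Rational(1, 4604), Pow(826513958870, Rational(1, 2))) ≈ 197.46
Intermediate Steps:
x = 35
c = Rational(1, 93) (c = Pow(93, -1) = Rational(1, 93) ≈ 0.010753)
Function('E')(a, N) = Mul(Pow(Add(Rational(1, 93), a), -1), Add(-54, N)) (Function('E')(a, N) = Mul(Add(N, Add(-89, 35)), Pow(Add(a, Rational(1, 93)), -1)) = Mul(Add(N, -54), Pow(Add(Rational(1, 93), a), -1)) = Mul(Add(-54, N), Pow(Add(Rational(1, 93), a), -1)) = Mul(Pow(Add(Rational(1, 93), a), -1), Add(-54, N)))
Pow(Add(38993, Function('E')(99, -9)), Rational(1, 2)) = Pow(Add(38993, Mul(93, Pow(Add(1, Mul(93, 99)), -1), Add(-54, -9))), Rational(1, 2)) = Pow(Add(38993, Mul(93, Pow(Add(1, 9207), -1), -63)), Rational(1, 2)) = Pow(Add(38993, Mul(93, Pow(9208, -1), -63)), Rational(1, 2)) = Pow(Add(38993, Mul(93, Rational(1, 9208), -63)), Rational(1, 2)) = Pow(Add(38993, Rational(-5859, 9208)), Rational(1, 2)) = Pow(Rational(359041685, 9208), Rational(1, 2)) = Mul(Rational(1, 4604), Pow(826513958870, Rational(1, 2)))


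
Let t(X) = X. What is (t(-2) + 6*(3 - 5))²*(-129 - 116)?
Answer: -48020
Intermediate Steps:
(t(-2) + 6*(3 - 5))²*(-129 - 116) = (-2 + 6*(3 - 5))²*(-129 - 116) = (-2 + 6*(-2))²*(-245) = (-2 - 12)²*(-245) = (-14)²*(-245) = 196*(-245) = -48020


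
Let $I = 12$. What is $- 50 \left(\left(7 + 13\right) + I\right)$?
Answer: $-1600$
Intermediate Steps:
$- 50 \left(\left(7 + 13\right) + I\right) = - 50 \left(\left(7 + 13\right) + 12\right) = - 50 \left(20 + 12\right) = \left(-50\right) 32 = -1600$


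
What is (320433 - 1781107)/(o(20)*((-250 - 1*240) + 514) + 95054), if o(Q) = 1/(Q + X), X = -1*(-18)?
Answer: -13876403/903019 ≈ -15.367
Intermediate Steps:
X = 18
o(Q) = 1/(18 + Q) (o(Q) = 1/(Q + 18) = 1/(18 + Q))
(320433 - 1781107)/(o(20)*((-250 - 1*240) + 514) + 95054) = (320433 - 1781107)/(((-250 - 1*240) + 514)/(18 + 20) + 95054) = -1460674/(((-250 - 240) + 514)/38 + 95054) = -1460674/((-490 + 514)/38 + 95054) = -1460674/((1/38)*24 + 95054) = -1460674/(12/19 + 95054) = -1460674/1806038/19 = -1460674*19/1806038 = -13876403/903019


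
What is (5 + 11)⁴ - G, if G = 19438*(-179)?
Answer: 3544938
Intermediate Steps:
G = -3479402
(5 + 11)⁴ - G = (5 + 11)⁴ - 1*(-3479402) = 16⁴ + 3479402 = 65536 + 3479402 = 3544938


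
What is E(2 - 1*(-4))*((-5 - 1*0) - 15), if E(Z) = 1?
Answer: -20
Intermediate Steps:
E(2 - 1*(-4))*((-5 - 1*0) - 15) = 1*((-5 - 1*0) - 15) = 1*((-5 + 0) - 15) = 1*(-5 - 15) = 1*(-20) = -20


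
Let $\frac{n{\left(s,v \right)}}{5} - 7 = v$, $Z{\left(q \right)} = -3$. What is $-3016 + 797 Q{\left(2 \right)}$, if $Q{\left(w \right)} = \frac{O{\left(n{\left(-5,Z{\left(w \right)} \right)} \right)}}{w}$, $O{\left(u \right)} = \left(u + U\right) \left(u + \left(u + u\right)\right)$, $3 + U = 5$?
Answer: $523004$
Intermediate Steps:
$U = 2$ ($U = -3 + 5 = 2$)
$n{\left(s,v \right)} = 35 + 5 v$
$O{\left(u \right)} = 3 u \left(2 + u\right)$ ($O{\left(u \right)} = \left(u + 2\right) \left(u + \left(u + u\right)\right) = \left(2 + u\right) \left(u + 2 u\right) = \left(2 + u\right) 3 u = 3 u \left(2 + u\right)$)
$Q{\left(w \right)} = \frac{1320}{w}$ ($Q{\left(w \right)} = \frac{3 \left(35 + 5 \left(-3\right)\right) \left(2 + \left(35 + 5 \left(-3\right)\right)\right)}{w} = \frac{3 \left(35 - 15\right) \left(2 + \left(35 - 15\right)\right)}{w} = \frac{3 \cdot 20 \left(2 + 20\right)}{w} = \frac{3 \cdot 20 \cdot 22}{w} = \frac{1320}{w}$)
$-3016 + 797 Q{\left(2 \right)} = -3016 + 797 \cdot \frac{1320}{2} = -3016 + 797 \cdot 1320 \cdot \frac{1}{2} = -3016 + 797 \cdot 660 = -3016 + 526020 = 523004$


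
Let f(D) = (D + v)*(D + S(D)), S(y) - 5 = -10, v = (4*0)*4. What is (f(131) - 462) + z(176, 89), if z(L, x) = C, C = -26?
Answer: 16018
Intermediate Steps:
v = 0 (v = 0*4 = 0)
z(L, x) = -26
S(y) = -5 (S(y) = 5 - 10 = -5)
f(D) = D*(-5 + D) (f(D) = (D + 0)*(D - 5) = D*(-5 + D))
(f(131) - 462) + z(176, 89) = (131*(-5 + 131) - 462) - 26 = (131*126 - 462) - 26 = (16506 - 462) - 26 = 16044 - 26 = 16018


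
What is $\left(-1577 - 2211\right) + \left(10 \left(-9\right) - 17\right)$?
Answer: $-3895$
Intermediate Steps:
$\left(-1577 - 2211\right) + \left(10 \left(-9\right) - 17\right) = -3788 - 107 = -3895$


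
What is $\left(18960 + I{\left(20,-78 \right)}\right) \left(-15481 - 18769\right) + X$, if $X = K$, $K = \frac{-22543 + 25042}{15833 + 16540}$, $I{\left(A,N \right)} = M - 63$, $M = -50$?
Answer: $- \frac{6965695711417}{10791} \approx -6.4551 \cdot 10^{8}$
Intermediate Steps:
$I{\left(A,N \right)} = -113$ ($I{\left(A,N \right)} = -50 - 63 = -113$)
$K = \frac{833}{10791}$ ($K = \frac{2499}{32373} = 2499 \cdot \frac{1}{32373} = \frac{833}{10791} \approx 0.077194$)
$X = \frac{833}{10791} \approx 0.077194$
$\left(18960 + I{\left(20,-78 \right)}\right) \left(-15481 - 18769\right) + X = \left(18960 - 113\right) \left(-15481 - 18769\right) + \frac{833}{10791} = 18847 \left(-34250\right) + \frac{833}{10791} = -645509750 + \frac{833}{10791} = - \frac{6965695711417}{10791}$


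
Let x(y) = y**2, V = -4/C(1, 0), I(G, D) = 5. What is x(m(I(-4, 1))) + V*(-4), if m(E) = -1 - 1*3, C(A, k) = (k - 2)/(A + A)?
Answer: 0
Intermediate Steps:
C(A, k) = (-2 + k)/(2*A) (C(A, k) = (-2 + k)/((2*A)) = (-2 + k)*(1/(2*A)) = (-2 + k)/(2*A))
V = 4 (V = -4*2/(-2 + 0) = -4/((1/2)*1*(-2)) = -4/(-1) = -4*(-1) = 4)
m(E) = -4 (m(E) = -1 - 3 = -4)
x(m(I(-4, 1))) + V*(-4) = (-4)**2 + 4*(-4) = 16 - 16 = 0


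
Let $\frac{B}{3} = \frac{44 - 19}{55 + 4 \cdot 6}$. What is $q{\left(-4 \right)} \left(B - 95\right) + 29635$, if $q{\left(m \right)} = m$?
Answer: $\frac{2370885}{79} \approx 30011.0$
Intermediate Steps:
$B = \frac{75}{79}$ ($B = 3 \frac{44 - 19}{55 + 4 \cdot 6} = 3 \frac{25}{55 + 24} = 3 \cdot \frac{25}{79} = \frac{75}{79} \approx 0.94937$)
$q{\left(-4 \right)} \left(B - 95\right) + 29635 = - 4 \left(\frac{75}{79} - 95\right) + 29635 = \left(-4\right) \left(- \frac{7430}{79}\right) + 29635 = \frac{29720}{79} + 29635 = \frac{2370885}{79}$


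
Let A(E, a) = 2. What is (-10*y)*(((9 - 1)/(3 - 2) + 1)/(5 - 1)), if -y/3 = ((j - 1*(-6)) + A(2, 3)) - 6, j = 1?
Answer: 405/2 ≈ 202.50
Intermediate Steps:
y = -9 (y = -3*(((1 - 1*(-6)) + 2) - 6) = -3*(((1 + 6) + 2) - 6) = -3*((7 + 2) - 6) = -3*(9 - 6) = -3*3 = -9)
(-10*y)*(((9 - 1)/(3 - 2) + 1)/(5 - 1)) = (-10*(-9))*(((9 - 1)/(3 - 2) + 1)/(5 - 1)) = 90*((8/1 + 1)/4) = 90*((8*1 + 1)*(1/4)) = 90*((8 + 1)*(1/4)) = 90*(9*(1/4)) = 90*(9/4) = 405/2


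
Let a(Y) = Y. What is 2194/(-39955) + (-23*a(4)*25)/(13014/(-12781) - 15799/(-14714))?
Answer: -2468863579871066/59584451995 ≈ -41435.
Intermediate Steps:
2194/(-39955) + (-23*a(4)*25)/(13014/(-12781) - 15799/(-14714)) = 2194/(-39955) + (-23*4*25)/(13014/(-12781) - 15799/(-14714)) = 2194*(-1/39955) + (-92*25)/(13014*(-1/12781) - 15799*(-1/14714)) = -2194/39955 - 2300/(-13014/12781 + 2257/2102) = -2194/39955 - 2300/1491289/26865662 = -2194/39955 - 2300*26865662/1491289 = -2194/39955 - 61791022600/1491289 = -2468863579871066/59584451995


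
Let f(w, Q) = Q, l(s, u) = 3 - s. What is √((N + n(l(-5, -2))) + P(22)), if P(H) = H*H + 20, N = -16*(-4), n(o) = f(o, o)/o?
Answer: √569 ≈ 23.854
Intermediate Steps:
n(o) = 1 (n(o) = o/o = 1)
N = 64
P(H) = 20 + H² (P(H) = H² + 20 = 20 + H²)
√((N + n(l(-5, -2))) + P(22)) = √((64 + 1) + (20 + 22²)) = √(65 + (20 + 484)) = √(65 + 504) = √569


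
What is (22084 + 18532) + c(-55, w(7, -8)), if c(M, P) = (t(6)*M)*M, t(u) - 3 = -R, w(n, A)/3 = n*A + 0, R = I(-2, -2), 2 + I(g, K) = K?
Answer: 61791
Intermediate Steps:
I(g, K) = -2 + K
R = -4 (R = -2 - 2 = -4)
w(n, A) = 3*A*n (w(n, A) = 3*(n*A + 0) = 3*(A*n + 0) = 3*(A*n) = 3*A*n)
t(u) = 7 (t(u) = 3 - 1*(-4) = 3 + 4 = 7)
c(M, P) = 7*M² (c(M, P) = (7*M)*M = 7*M²)
(22084 + 18532) + c(-55, w(7, -8)) = (22084 + 18532) + 7*(-55)² = 40616 + 7*3025 = 40616 + 21175 = 61791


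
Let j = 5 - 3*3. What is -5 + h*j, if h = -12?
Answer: 43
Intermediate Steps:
j = -4 (j = 5 - 9 = -4)
-5 + h*j = -5 - 12*(-4) = -5 + 48 = 43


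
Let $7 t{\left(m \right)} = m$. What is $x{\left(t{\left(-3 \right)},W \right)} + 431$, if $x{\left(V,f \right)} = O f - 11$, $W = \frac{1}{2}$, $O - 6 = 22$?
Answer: $434$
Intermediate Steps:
$O = 28$ ($O = 6 + 22 = 28$)
$W = \frac{1}{2} \approx 0.5$
$t{\left(m \right)} = \frac{m}{7}$
$x{\left(V,f \right)} = -11 + 28 f$ ($x{\left(V,f \right)} = 28 f - 11 = -11 + 28 f$)
$x{\left(t{\left(-3 \right)},W \right)} + 431 = \left(-11 + 28 \cdot \frac{1}{2}\right) + 431 = \left(-11 + 14\right) + 431 = 3 + 431 = 434$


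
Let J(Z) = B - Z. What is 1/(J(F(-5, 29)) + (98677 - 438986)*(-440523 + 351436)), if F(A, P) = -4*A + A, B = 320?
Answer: 1/30317108188 ≈ 3.2985e-11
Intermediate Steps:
F(A, P) = -3*A
J(Z) = 320 - Z
1/(J(F(-5, 29)) + (98677 - 438986)*(-440523 + 351436)) = 1/((320 - (-3)*(-5)) + (98677 - 438986)*(-440523 + 351436)) = 1/((320 - 1*15) - 340309*(-89087)) = 1/((320 - 15) + 30317107883) = 1/(305 + 30317107883) = 1/30317108188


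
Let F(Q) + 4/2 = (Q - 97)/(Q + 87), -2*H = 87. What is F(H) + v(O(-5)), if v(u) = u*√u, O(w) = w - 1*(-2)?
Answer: -455/87 - 3*I*√3 ≈ -5.2299 - 5.1962*I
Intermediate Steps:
O(w) = 2 + w (O(w) = w + 2 = 2 + w)
H = -87/2 (H = -½*87 = -87/2 ≈ -43.500)
F(Q) = -2 + (-97 + Q)/(87 + Q) (F(Q) = -2 + (Q - 97)/(Q + 87) = -2 + (-97 + Q)/(87 + Q))
v(u) = u^(3/2)
F(H) + v(O(-5)) = (-271 - 1*(-87/2))/(87 - 87/2) + (2 - 5)^(3/2) = (-271 + 87/2)/(87/2) + (-3)^(3/2) = (2/87)*(-455/2) - 3*I*√3 = -455/87 - 3*I*√3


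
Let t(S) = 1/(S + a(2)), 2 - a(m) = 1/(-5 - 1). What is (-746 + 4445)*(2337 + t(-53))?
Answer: 2636569521/305 ≈ 8.6445e+6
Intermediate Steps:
a(m) = 13/6 (a(m) = 2 - 1/(-5 - 1) = 2 - 1/(-6) = 2 - 1*(-⅙) = 2 + ⅙ = 13/6)
t(S) = 1/(13/6 + S) (t(S) = 1/(S + 13/6) = 1/(13/6 + S))
(-746 + 4445)*(2337 + t(-53)) = (-746 + 4445)*(2337 + 6/(13 + 6*(-53))) = 3699*(2337 + 6/(13 - 318)) = 3699*(2337 + 6/(-305)) = 3699*(2337 + 6*(-1/305)) = 3699*(2337 - 6/305) = 3699*(712779/305) = 2636569521/305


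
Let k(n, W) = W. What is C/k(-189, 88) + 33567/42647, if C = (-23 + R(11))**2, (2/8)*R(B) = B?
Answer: 1978293/341176 ≈ 5.7985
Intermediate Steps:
R(B) = 4*B
C = 441 (C = (-23 + 4*11)**2 = (-23 + 44)**2 = 21**2 = 441)
C/k(-189, 88) + 33567/42647 = 441/88 + 33567/42647 = 1978293/341176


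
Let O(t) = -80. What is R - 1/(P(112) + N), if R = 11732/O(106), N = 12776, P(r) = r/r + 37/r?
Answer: -4197304153/28621220 ≈ -146.65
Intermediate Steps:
P(r) = 1 + 37/r
R = -2933/20 (R = 11732/(-80) = 11732*(-1/80) = -2933/20 ≈ -146.65)
R - 1/(P(112) + N) = -2933/20 - 1/((37 + 112)/112 + 12776) = -2933/20 - 1/((1/112)*149 + 12776) = -2933/20 - 1/(149/112 + 12776) = -2933/20 - 1/1431061/112 = -2933/20 - 1*112/1431061 = -2933/20 - 112/1431061 = -4197304153/28621220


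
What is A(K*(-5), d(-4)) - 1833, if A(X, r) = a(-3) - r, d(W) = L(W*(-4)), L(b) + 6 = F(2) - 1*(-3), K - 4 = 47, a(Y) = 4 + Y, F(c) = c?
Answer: -1831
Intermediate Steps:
K = 51 (K = 4 + 47 = 51)
L(b) = -1 (L(b) = -6 + (2 - 1*(-3)) = -6 + (2 + 3) = -6 + 5 = -1)
d(W) = -1
A(X, r) = 1 - r (A(X, r) = (4 - 3) - r = 1 - r)
A(K*(-5), d(-4)) - 1833 = (1 - 1*(-1)) - 1833 = (1 + 1) - 1833 = 2 - 1833 = -1831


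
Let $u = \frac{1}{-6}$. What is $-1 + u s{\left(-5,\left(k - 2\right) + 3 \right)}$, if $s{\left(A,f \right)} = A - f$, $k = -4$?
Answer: $- \frac{2}{3} \approx -0.66667$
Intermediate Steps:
$u = - \frac{1}{6} \approx -0.16667$
$-1 + u s{\left(-5,\left(k - 2\right) + 3 \right)} = -1 - \frac{-5 - \left(\left(-4 - 2\right) + 3\right)}{6} = -1 - \frac{-5 - \left(-6 + 3\right)}{6} = -1 - \frac{-5 - -3}{6} = -1 - \frac{-5 + 3}{6} = -1 - - \frac{1}{3} = -1 + \frac{1}{3} = - \frac{2}{3}$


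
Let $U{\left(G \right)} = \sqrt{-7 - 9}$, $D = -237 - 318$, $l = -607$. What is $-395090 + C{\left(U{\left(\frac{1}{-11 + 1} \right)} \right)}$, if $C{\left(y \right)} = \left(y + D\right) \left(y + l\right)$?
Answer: $-58221 - 4648 i \approx -58221.0 - 4648.0 i$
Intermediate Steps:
$D = -555$ ($D = -237 - 318 = -555$)
$U{\left(G \right)} = 4 i$ ($U{\left(G \right)} = \sqrt{-16} = 4 i$)
$C{\left(y \right)} = \left(-607 + y\right) \left(-555 + y\right)$ ($C{\left(y \right)} = \left(y - 555\right) \left(y - 607\right) = \left(-555 + y\right) \left(-607 + y\right) = \left(-607 + y\right) \left(-555 + y\right)$)
$-395090 + C{\left(U{\left(\frac{1}{-11 + 1} \right)} \right)} = -395090 + \left(336885 + \left(4 i\right)^{2} - 1162 \cdot 4 i\right) = -395090 - \left(-336869 + 4648 i\right) = -395090 + \left(336869 - 4648 i\right) = -58221 - 4648 i$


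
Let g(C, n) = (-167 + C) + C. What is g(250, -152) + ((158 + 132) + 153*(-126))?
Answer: -18655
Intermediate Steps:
g(C, n) = -167 + 2*C
g(250, -152) + ((158 + 132) + 153*(-126)) = (-167 + 2*250) + ((158 + 132) + 153*(-126)) = (-167 + 500) + (290 - 19278) = 333 - 18988 = -18655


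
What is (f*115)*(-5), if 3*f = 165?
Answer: -31625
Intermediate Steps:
f = 55 (f = (⅓)*165 = 55)
(f*115)*(-5) = (55*115)*(-5) = 6325*(-5) = -31625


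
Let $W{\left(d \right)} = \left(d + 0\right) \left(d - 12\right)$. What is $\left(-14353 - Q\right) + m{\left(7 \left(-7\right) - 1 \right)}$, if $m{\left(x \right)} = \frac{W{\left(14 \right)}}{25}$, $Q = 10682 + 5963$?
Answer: $- \frac{774922}{25} \approx -30997.0$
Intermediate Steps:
$W{\left(d \right)} = d \left(-12 + d\right)$
$Q = 16645$
$m{\left(x \right)} = \frac{28}{25}$ ($m{\left(x \right)} = \frac{14 \left(-12 + 14\right)}{25} = 14 \cdot 2 \cdot \frac{1}{25} = 28 \cdot \frac{1}{25} = \frac{28}{25}$)
$\left(-14353 - Q\right) + m{\left(7 \left(-7\right) - 1 \right)} = \left(-14353 - 16645\right) + \frac{28}{25} = -30998 + \frac{28}{25} = - \frac{774922}{25}$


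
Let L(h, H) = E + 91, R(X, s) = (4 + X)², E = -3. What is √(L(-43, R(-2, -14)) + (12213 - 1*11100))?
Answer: √1201 ≈ 34.655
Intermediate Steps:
L(h, H) = 88 (L(h, H) = -3 + 91 = 88)
√(L(-43, R(-2, -14)) + (12213 - 1*11100)) = √(88 + (12213 - 1*11100)) = √(88 + (12213 - 11100)) = √(88 + 1113) = √1201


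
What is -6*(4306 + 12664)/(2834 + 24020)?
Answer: -50910/13427 ≈ -3.7916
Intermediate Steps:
-6*(4306 + 12664)/(2834 + 24020) = -101820/26854 = -6*8485/13427 = -50910/13427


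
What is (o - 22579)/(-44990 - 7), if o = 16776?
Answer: 5803/44997 ≈ 0.12896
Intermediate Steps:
(o - 22579)/(-44990 - 7) = (16776 - 22579)/(-44990 - 7) = -5803/(-44997) = -5803*(-1/44997) = 5803/44997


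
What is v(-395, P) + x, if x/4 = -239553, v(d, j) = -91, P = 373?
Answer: -958303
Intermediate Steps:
x = -958212 (x = 4*(-239553) = -958212)
v(-395, P) + x = -91 - 958212 = -958303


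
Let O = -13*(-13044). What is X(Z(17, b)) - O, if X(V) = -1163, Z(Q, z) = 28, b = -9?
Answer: -170735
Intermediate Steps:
O = 169572
X(Z(17, b)) - O = -1163 - 1*169572 = -1163 - 169572 = -170735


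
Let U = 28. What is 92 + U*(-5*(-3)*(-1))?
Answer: -328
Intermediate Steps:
92 + U*(-5*(-3)*(-1)) = 92 + 28*(-5*(-3)*(-1)) = 92 + 28*(15*(-1)) = 92 + 28*(-15) = 92 - 420 = -328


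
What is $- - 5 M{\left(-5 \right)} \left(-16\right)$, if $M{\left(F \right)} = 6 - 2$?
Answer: $-320$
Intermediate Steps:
$M{\left(F \right)} = 4$
$- - 5 M{\left(-5 \right)} \left(-16\right) = - \left(-5\right) 4 \left(-16\right) = - \left(-20\right) \left(-16\right) = \left(-1\right) 320 = -320$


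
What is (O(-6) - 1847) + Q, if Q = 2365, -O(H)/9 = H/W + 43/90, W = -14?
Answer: 35689/70 ≈ 509.84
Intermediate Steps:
O(H) = -43/10 + 9*H/14 (O(H) = -9*(H/(-14) + 43/90) = -9*(H*(-1/14) + 43*(1/90)) = -9*(-H/14 + 43/90) = -9*(43/90 - H/14) = -43/10 + 9*H/14)
(O(-6) - 1847) + Q = ((-43/10 + (9/14)*(-6)) - 1847) + 2365 = ((-43/10 - 27/7) - 1847) + 2365 = (-571/70 - 1847) + 2365 = -129861/70 + 2365 = 35689/70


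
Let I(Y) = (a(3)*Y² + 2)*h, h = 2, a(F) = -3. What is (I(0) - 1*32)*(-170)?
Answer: 4760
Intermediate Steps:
I(Y) = 4 - 6*Y² (I(Y) = (-3*Y² + 2)*2 = (2 - 3*Y²)*2 = 4 - 6*Y²)
(I(0) - 1*32)*(-170) = ((4 - 6*0²) - 1*32)*(-170) = ((4 - 6*0) - 32)*(-170) = ((4 + 0) - 32)*(-170) = (4 - 32)*(-170) = -28*(-170) = 4760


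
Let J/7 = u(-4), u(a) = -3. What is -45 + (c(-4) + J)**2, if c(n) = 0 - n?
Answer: 244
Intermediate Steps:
J = -21 (J = 7*(-3) = -21)
c(n) = -n
-45 + (c(-4) + J)**2 = -45 + (-1*(-4) - 21)**2 = -45 + (4 - 21)**2 = -45 + (-17)**2 = -45 + 289 = 244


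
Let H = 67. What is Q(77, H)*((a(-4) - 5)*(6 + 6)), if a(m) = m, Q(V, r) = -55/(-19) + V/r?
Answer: -555984/1273 ≈ -436.75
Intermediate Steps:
Q(V, r) = 55/19 + V/r (Q(V, r) = -55*(-1/19) + V/r = 55/19 + V/r)
Q(77, H)*((a(-4) - 5)*(6 + 6)) = (55/19 + 77/67)*((-4 - 5)*(6 + 6)) = (55/19 + 77*(1/67))*(-9*12) = (55/19 + 77/67)*(-108) = (5148/1273)*(-108) = -555984/1273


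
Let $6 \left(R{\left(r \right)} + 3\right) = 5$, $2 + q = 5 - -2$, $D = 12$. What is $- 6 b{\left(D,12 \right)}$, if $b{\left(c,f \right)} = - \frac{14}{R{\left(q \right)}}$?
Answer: $- \frac{504}{13} \approx -38.769$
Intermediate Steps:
$q = 5$ ($q = -2 + \left(5 - -2\right) = -2 + \left(5 + 2\right) = -2 + 7 = 5$)
$R{\left(r \right)} = - \frac{13}{6}$ ($R{\left(r \right)} = -3 + \frac{1}{6} \cdot 5 = -3 + \frac{5}{6} = - \frac{13}{6}$)
$b{\left(c,f \right)} = \frac{84}{13}$ ($b{\left(c,f \right)} = - \frac{14}{- \frac{13}{6}} = \left(-14\right) \left(- \frac{6}{13}\right) = \frac{84}{13}$)
$- 6 b{\left(D,12 \right)} = \left(-6\right) \frac{84}{13} = - \frac{504}{13}$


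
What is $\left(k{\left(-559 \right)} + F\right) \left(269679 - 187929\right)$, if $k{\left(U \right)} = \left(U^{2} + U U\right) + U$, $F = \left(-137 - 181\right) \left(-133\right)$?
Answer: $54502479750$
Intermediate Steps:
$F = 42294$ ($F = \left(-318\right) \left(-133\right) = 42294$)
$k{\left(U \right)} = U + 2 U^{2}$ ($k{\left(U \right)} = \left(U^{2} + U^{2}\right) + U = 2 U^{2} + U = U + 2 U^{2}$)
$\left(k{\left(-559 \right)} + F\right) \left(269679 - 187929\right) = \left(- 559 \left(1 + 2 \left(-559\right)\right) + 42294\right) \left(269679 - 187929\right) = \left(- 559 \left(1 - 1118\right) + 42294\right) 81750 = \left(\left(-559\right) \left(-1117\right) + 42294\right) 81750 = \left(624403 + 42294\right) 81750 = 666697 \cdot 81750 = 54502479750$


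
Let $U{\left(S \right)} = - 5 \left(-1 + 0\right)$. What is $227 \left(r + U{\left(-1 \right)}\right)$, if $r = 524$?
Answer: $120083$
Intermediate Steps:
$U{\left(S \right)} = 5$ ($U{\left(S \right)} = \left(-5\right) \left(-1\right) = 5$)
$227 \left(r + U{\left(-1 \right)}\right) = 227 \left(524 + 5\right) = 227 \cdot 529 = 120083$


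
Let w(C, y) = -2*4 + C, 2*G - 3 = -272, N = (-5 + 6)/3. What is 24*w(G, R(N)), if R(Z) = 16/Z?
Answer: -3420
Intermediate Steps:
N = ⅓ (N = 1*(⅓) = ⅓ ≈ 0.33333)
G = -269/2 (G = 3/2 + (½)*(-272) = 3/2 - 136 = -269/2 ≈ -134.50)
w(C, y) = -8 + C
24*w(G, R(N)) = 24*(-8 - 269/2) = 24*(-285/2) = -3420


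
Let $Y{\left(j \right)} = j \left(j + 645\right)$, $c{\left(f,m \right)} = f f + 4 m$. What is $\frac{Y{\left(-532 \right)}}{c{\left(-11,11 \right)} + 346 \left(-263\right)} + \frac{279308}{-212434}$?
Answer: $- \frac{6299850610}{9648008761} \approx -0.65297$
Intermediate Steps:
$c{\left(f,m \right)} = f^{2} + 4 m$
$Y{\left(j \right)} = j \left(645 + j\right)$
$\frac{Y{\left(-532 \right)}}{c{\left(-11,11 \right)} + 346 \left(-263\right)} + \frac{279308}{-212434} = \frac{\left(-532\right) \left(645 - 532\right)}{\left(\left(-11\right)^{2} + 4 \cdot 11\right) + 346 \left(-263\right)} + \frac{279308}{-212434} = \frac{\left(-532\right) 113}{\left(121 + 44\right) - 90998} + 279308 \left(- \frac{1}{212434}\right) = - \frac{60116}{165 - 90998} - \frac{139654}{106217} = - \frac{60116}{-90833} - \frac{139654}{106217} = \left(-60116\right) \left(- \frac{1}{90833}\right) - \frac{139654}{106217} = \frac{60116}{90833} - \frac{139654}{106217} = - \frac{6299850610}{9648008761}$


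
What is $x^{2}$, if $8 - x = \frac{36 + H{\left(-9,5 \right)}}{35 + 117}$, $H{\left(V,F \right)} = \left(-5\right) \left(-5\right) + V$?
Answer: $\frac{84681}{1444} \approx 58.643$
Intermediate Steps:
$H{\left(V,F \right)} = 25 + V$
$x = \frac{291}{38}$ ($x = 8 - \frac{36 + \left(25 - 9\right)}{35 + 117} = 8 - \frac{36 + 16}{152} = 8 - 52 \cdot \frac{1}{152} = 8 - \frac{13}{38} = \frac{291}{38} \approx 7.6579$)
$x^{2} = \left(\frac{291}{38}\right)^{2} = \frac{84681}{1444}$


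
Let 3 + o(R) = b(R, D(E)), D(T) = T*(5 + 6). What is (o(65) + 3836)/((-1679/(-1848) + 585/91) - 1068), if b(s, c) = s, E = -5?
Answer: -1029072/280015 ≈ -3.6751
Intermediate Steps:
D(T) = 11*T (D(T) = T*11 = 11*T)
o(R) = -3 + R
(o(65) + 3836)/((-1679/(-1848) + 585/91) - 1068) = ((-3 + 65) + 3836)/((-1679/(-1848) + 585/91) - 1068) = (62 + 3836)/((-1679*(-1/1848) + 585*(1/91)) - 1068) = 3898/((1679/1848 + 45/7) - 1068) = 3898/(1937/264 - 1068) = 3898/(-280015/264) = 3898*(-264/280015) = -1029072/280015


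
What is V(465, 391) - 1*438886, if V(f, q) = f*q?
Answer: -257071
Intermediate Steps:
V(465, 391) - 1*438886 = 465*391 - 1*438886 = 181815 - 438886 = -257071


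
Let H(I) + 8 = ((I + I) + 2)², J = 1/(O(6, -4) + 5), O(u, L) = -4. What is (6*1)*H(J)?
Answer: 48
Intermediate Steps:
J = 1 (J = 1/(-4 + 5) = 1/1 = 1)
H(I) = -8 + (2 + 2*I)² (H(I) = -8 + ((I + I) + 2)² = -8 + (2*I + 2)² = -8 + (2 + 2*I)²)
(6*1)*H(J) = (6*1)*(-8 + 4*(1 + 1)²) = 6*(-8 + 4*2²) = 6*(-8 + 4*4) = 6*(-8 + 16) = 6*8 = 48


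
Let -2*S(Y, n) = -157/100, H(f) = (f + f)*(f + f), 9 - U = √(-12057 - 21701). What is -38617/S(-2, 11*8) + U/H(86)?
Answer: -228489064187/4644688 - I*√33758/29584 ≈ -49194.0 - 0.0062106*I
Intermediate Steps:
U = 9 - I*√33758 (U = 9 - √(-12057 - 21701) = 9 - √(-33758) = 9 - I*√33758 ≈ 9.0 - 183.73*I)
H(f) = 4*f² (H(f) = (2*f)*(2*f) = 4*f²)
S(Y, n) = 157/200 (S(Y, n) = -(-157)/(2*100) = -½*(-157/100) = 157/200)
-38617/S(-2, 11*8) + U/H(86) = -38617/157/200 + (9 - I*√33758)/((4*86²)) = -38617*200/157 + (9 - I*√33758)/((4*7396)) = -7723400/157 + (9 - I*√33758)/29584 = -7723400/157 + (9 - I*√33758)*(1/29584) = -7723400/157 + (9/29584 - I*√33758/29584) = -228489064187/4644688 - I*√33758/29584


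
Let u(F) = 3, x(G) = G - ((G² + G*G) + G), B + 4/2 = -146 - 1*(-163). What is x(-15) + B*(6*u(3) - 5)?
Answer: -255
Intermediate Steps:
B = 15 (B = -2 + (-146 - 1*(-163)) = -2 + (-146 + 163) = -2 + 17 = 15)
x(G) = -2*G² (x(G) = G - ((G² + G²) + G) = G - (2*G² + G) = G - (G + 2*G²) = G + (-G - 2*G²) = -2*G²)
x(-15) + B*(6*u(3) - 5) = -2*(-15)² + 15*(6*3 - 5) = -2*225 + 15*(18 - 5) = -450 + 15*13 = -450 + 195 = -255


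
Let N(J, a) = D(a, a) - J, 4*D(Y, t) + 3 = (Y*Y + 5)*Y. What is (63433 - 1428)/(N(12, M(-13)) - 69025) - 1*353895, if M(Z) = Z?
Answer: -98529216655/278413 ≈ -3.5390e+5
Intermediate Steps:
D(Y, t) = -3/4 + Y*(5 + Y**2)/4 (D(Y, t) = -3/4 + ((Y*Y + 5)*Y)/4 = -3/4 + ((Y**2 + 5)*Y)/4 = -3/4 + ((5 + Y**2)*Y)/4 = -3/4 + (Y*(5 + Y**2))/4 = -3/4 + Y*(5 + Y**2)/4)
N(J, a) = -3/4 - J + a**3/4 + 5*a/4 (N(J, a) = (-3/4 + a**3/4 + 5*a/4) - J = -3/4 - J + a**3/4 + 5*a/4)
(63433 - 1428)/(N(12, M(-13)) - 69025) - 1*353895 = (63433 - 1428)/((-3/4 - 1*12 + (1/4)*(-13)**3 + (5/4)*(-13)) - 69025) - 1*353895 = 62005/((-3/4 - 12 + (1/4)*(-2197) - 65/4) - 69025) - 353895 = 62005/((-3/4 - 12 - 2197/4 - 65/4) - 69025) - 353895 = 62005/(-2313/4 - 69025) - 353895 = 62005/(-278413/4) - 353895 = 62005*(-4/278413) - 353895 = -248020/278413 - 353895 = -98529216655/278413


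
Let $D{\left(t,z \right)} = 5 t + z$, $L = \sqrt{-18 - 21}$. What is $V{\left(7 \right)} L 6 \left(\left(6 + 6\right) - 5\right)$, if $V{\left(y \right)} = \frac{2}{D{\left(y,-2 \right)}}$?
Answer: $\frac{28 i \sqrt{39}}{11} \approx 15.896 i$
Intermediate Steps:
$L = i \sqrt{39}$ ($L = \sqrt{-39} = i \sqrt{39} \approx 6.245 i$)
$D{\left(t,z \right)} = z + 5 t$
$V{\left(y \right)} = \frac{2}{-2 + 5 y}$
$V{\left(7 \right)} L 6 \left(\left(6 + 6\right) - 5\right) = \frac{2}{-2 + 5 \cdot 7} i \sqrt{39} \cdot 6 \left(\left(6 + 6\right) - 5\right) = \frac{2}{-2 + 35} i \sqrt{39} \cdot 6 \left(12 - 5\right) = \frac{2}{33} i \sqrt{39} \cdot 6 \cdot 7 = 2 \cdot \frac{1}{33} i \sqrt{39} \cdot 42 = \frac{2 i \sqrt{39}}{33} \cdot 42 = \frac{28 i \sqrt{39}}{11}$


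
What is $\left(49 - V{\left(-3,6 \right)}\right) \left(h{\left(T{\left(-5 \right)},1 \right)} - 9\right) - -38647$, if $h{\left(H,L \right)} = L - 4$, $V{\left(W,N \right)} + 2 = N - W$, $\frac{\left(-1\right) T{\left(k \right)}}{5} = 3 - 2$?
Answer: $38143$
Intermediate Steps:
$T{\left(k \right)} = -5$ ($T{\left(k \right)} = - 5 \left(3 - 2\right) = \left(-5\right) 1 = -5$)
$V{\left(W,N \right)} = -2 + N - W$ ($V{\left(W,N \right)} = -2 + \left(N - W\right) = -2 + N - W$)
$h{\left(H,L \right)} = -4 + L$
$\left(49 - V{\left(-3,6 \right)}\right) \left(h{\left(T{\left(-5 \right)},1 \right)} - 9\right) - -38647 = \left(49 - \left(-2 + 6 - -3\right)\right) \left(\left(-4 + 1\right) - 9\right) - -38647 = \left(49 - \left(-2 + 6 + 3\right)\right) \left(-3 - 9\right) + 38647 = \left(49 - 7\right) \left(-12\right) + 38647 = 42 \left(-12\right) + 38647 = -504 + 38647 = 38143$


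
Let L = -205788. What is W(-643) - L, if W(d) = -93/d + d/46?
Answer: 6086388293/29578 ≈ 2.0577e+5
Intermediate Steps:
W(d) = -93/d + d/46 (W(d) = -93/d + d*(1/46) = -93/d + d/46)
W(-643) - L = (-93/(-643) + (1/46)*(-643)) - 1*(-205788) = (-93*(-1/643) - 643/46) + 205788 = (93/643 - 643/46) + 205788 = -409171/29578 + 205788 = 6086388293/29578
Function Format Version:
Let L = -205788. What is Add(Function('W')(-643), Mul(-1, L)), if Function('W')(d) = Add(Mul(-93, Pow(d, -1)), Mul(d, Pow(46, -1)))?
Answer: Rational(6086388293, 29578) ≈ 2.0577e+5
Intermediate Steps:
Function('W')(d) = Add(Mul(-93, Pow(d, -1)), Mul(Rational(1, 46), d)) (Function('W')(d) = Add(Mul(-93, Pow(d, -1)), Mul(d, Rational(1, 46))) = Add(Mul(-93, Pow(d, -1)), Mul(Rational(1, 46), d)))
Add(Function('W')(-643), Mul(-1, L)) = Add(Add(Mul(-93, Pow(-643, -1)), Mul(Rational(1, 46), -643)), Mul(-1, -205788)) = Add(Add(Mul(-93, Rational(-1, 643)), Rational(-643, 46)), 205788) = Add(Add(Rational(93, 643), Rational(-643, 46)), 205788) = Add(Rational(-409171, 29578), 205788) = Rational(6086388293, 29578)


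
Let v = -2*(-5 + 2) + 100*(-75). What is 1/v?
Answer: -1/7494 ≈ -0.00013344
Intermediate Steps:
v = -7494 (v = -2*(-3) - 7500 = 6 - 7500 = -7494)
1/v = 1/(-7494) = -1/7494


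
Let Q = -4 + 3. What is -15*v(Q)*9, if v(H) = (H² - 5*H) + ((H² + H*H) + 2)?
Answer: -1350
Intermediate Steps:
Q = -1
v(H) = 2 - 5*H + 3*H² (v(H) = (H² - 5*H) + ((H² + H²) + 2) = (H² - 5*H) + (2*H² + 2) = (H² - 5*H) + (2 + 2*H²) = 2 - 5*H + 3*H²)
-15*v(Q)*9 = -15*(2 - 5*(-1) + 3*(-1)²)*9 = -15*(2 + 5 + 3*1)*9 = -15*(2 + 5 + 3)*9 = -15*10*9 = -150*9 = -1350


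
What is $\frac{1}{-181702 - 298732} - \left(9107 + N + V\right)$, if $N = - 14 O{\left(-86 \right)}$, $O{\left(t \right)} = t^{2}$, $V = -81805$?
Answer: $\frac{84672649027}{480434} \approx 1.7624 \cdot 10^{5}$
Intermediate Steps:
$N = -103544$ ($N = - 14 \left(-86\right)^{2} = \left(-14\right) 7396 = -103544$)
$\frac{1}{-181702 - 298732} - \left(9107 + N + V\right) = \frac{1}{-181702 - 298732} - -176242 = \frac{1}{-480434} + \left(\left(-9107 + 81805\right) + 103544\right) = - \frac{1}{480434} + \left(72698 + 103544\right) = - \frac{1}{480434} + 176242 = \frac{84672649027}{480434}$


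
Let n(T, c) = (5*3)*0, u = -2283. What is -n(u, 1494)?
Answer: 0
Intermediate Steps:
n(T, c) = 0 (n(T, c) = 15*0 = 0)
-n(u, 1494) = -1*0 = 0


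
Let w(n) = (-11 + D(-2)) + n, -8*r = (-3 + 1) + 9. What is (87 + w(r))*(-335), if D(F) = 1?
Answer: -204015/8 ≈ -25502.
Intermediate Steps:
r = -7/8 (r = -((-3 + 1) + 9)/8 = -(-2 + 9)/8 = -⅛*7 = -7/8 ≈ -0.87500)
w(n) = -10 + n (w(n) = (-11 + 1) + n = -10 + n)
(87 + w(r))*(-335) = (87 + (-10 - 7/8))*(-335) = (87 - 87/8)*(-335) = (609/8)*(-335) = -204015/8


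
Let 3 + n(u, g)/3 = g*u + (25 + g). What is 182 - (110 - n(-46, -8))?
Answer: 1218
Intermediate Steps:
n(u, g) = 66 + 3*g + 3*g*u (n(u, g) = -9 + 3*(g*u + (25 + g)) = -9 + 3*(25 + g + g*u) = -9 + (75 + 3*g + 3*g*u) = 66 + 3*g + 3*g*u)
182 - (110 - n(-46, -8)) = 182 - (110 - (66 + 3*(-8) + 3*(-8)*(-46))) = 182 - (110 - (66 - 24 + 1104)) = 182 - (110 - 1*1146) = 182 - (110 - 1146) = 182 - 1*(-1036) = 182 + 1036 = 1218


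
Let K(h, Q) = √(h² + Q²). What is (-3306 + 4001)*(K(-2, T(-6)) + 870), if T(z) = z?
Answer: 604650 + 1390*√10 ≈ 6.0905e+5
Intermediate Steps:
K(h, Q) = √(Q² + h²)
(-3306 + 4001)*(K(-2, T(-6)) + 870) = (-3306 + 4001)*(√((-6)² + (-2)²) + 870) = 695*(√(36 + 4) + 870) = 695*(√40 + 870) = 695*(2*√10 + 870) = 695*(870 + 2*√10) = 604650 + 1390*√10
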